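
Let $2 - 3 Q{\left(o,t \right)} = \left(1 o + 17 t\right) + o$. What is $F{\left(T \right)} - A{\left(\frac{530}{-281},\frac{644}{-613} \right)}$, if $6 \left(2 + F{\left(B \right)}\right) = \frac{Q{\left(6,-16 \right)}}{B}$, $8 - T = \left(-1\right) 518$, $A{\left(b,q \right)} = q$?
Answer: $- \frac{2674885}{2901942} \approx -0.92176$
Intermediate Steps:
$T = 526$ ($T = 8 - \left(-1\right) 518 = 8 - -518 = 8 + 518 = 526$)
$Q{\left(o,t \right)} = \frac{2}{3} - \frac{17 t}{3} - \frac{2 o}{3}$ ($Q{\left(o,t \right)} = \frac{2}{3} - \frac{\left(1 o + 17 t\right) + o}{3} = \frac{2}{3} - \frac{\left(o + 17 t\right) + o}{3} = \frac{2}{3} - \frac{2 o + 17 t}{3} = \frac{2}{3} - \left(\frac{2 o}{3} + \frac{17 t}{3}\right) = \frac{2}{3} - \frac{17 t}{3} - \frac{2 o}{3}$)
$F{\left(B \right)} = -2 + \frac{131}{9 B}$ ($F{\left(B \right)} = -2 + \frac{\left(\frac{2}{3} - - \frac{272}{3} - 4\right) \frac{1}{B}}{6} = -2 + \frac{\left(\frac{2}{3} + \frac{272}{3} - 4\right) \frac{1}{B}}{6} = -2 + \frac{\frac{262}{3} \frac{1}{B}}{6} = -2 + \frac{131}{9 B}$)
$F{\left(T \right)} - A{\left(\frac{530}{-281},\frac{644}{-613} \right)} = \left(-2 + \frac{131}{9 \cdot 526}\right) - \frac{644}{-613} = \left(-2 + \frac{131}{9} \cdot \frac{1}{526}\right) - 644 \left(- \frac{1}{613}\right) = \left(-2 + \frac{131}{4734}\right) - - \frac{644}{613} = - \frac{9337}{4734} + \frac{644}{613} = - \frac{2674885}{2901942}$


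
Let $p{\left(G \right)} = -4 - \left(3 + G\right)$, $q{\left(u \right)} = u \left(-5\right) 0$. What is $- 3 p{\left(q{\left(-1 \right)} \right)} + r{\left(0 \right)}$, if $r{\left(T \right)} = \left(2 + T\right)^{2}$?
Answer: $25$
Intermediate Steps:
$q{\left(u \right)} = 0$ ($q{\left(u \right)} = - 5 u 0 = 0$)
$p{\left(G \right)} = -7 - G$
$- 3 p{\left(q{\left(-1 \right)} \right)} + r{\left(0 \right)} = - 3 \left(-7 - 0\right) + \left(2 + 0\right)^{2} = - 3 \left(-7 + 0\right) + 2^{2} = \left(-3\right) \left(-7\right) + 4 = 21 + 4 = 25$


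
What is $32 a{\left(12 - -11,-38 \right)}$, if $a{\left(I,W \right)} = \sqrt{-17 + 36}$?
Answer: $32 \sqrt{19} \approx 139.48$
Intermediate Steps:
$a{\left(I,W \right)} = \sqrt{19}$
$32 a{\left(12 - -11,-38 \right)} = 32 \sqrt{19}$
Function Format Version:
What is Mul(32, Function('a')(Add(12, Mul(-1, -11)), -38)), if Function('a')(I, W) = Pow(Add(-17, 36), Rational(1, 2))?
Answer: Mul(32, Pow(19, Rational(1, 2))) ≈ 139.48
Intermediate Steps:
Function('a')(I, W) = Pow(19, Rational(1, 2))
Mul(32, Function('a')(Add(12, Mul(-1, -11)), -38)) = Mul(32, Pow(19, Rational(1, 2)))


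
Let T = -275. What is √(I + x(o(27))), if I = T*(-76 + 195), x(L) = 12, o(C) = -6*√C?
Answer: I*√32713 ≈ 180.87*I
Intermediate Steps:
I = -32725 (I = -275*(-76 + 195) = -275*119 = -32725)
√(I + x(o(27))) = √(-32725 + 12) = √(-32713) = I*√32713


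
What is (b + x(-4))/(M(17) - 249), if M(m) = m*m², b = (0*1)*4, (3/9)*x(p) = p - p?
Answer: 0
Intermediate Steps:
x(p) = 0 (x(p) = 3*(p - p) = 3*0 = 0)
b = 0 (b = 0*4 = 0)
M(m) = m³
(b + x(-4))/(M(17) - 249) = (0 + 0)/(17³ - 249) = 0/(4913 - 249) = 0/4664 = 0*(1/4664) = 0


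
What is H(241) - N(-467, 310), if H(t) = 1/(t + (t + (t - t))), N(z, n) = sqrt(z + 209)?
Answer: 1/482 - I*sqrt(258) ≈ 0.0020747 - 16.062*I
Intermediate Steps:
N(z, n) = sqrt(209 + z)
H(t) = 1/(2*t) (H(t) = 1/(t + (t + 0)) = 1/(t + t) = 1/(2*t))
H(241) - N(-467, 310) = (1/2)/241 - sqrt(209 - 467) = (1/2)*(1/241) - sqrt(-258) = 1/482 - I*sqrt(258)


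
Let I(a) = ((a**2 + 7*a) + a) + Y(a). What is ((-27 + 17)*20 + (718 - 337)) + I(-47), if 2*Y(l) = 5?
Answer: 4033/2 ≈ 2016.5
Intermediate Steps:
Y(l) = 5/2 (Y(l) = (1/2)*5 = 5/2)
I(a) = 5/2 + a**2 + 8*a (I(a) = ((a**2 + 7*a) + a) + 5/2 = (a**2 + 8*a) + 5/2 = 5/2 + a**2 + 8*a)
((-27 + 17)*20 + (718 - 337)) + I(-47) = ((-27 + 17)*20 + (718 - 337)) + (5/2 + (-47)**2 + 8*(-47)) = (-10*20 + 381) + (5/2 + 2209 - 376) = (-200 + 381) + 3671/2 = 181 + 3671/2 = 4033/2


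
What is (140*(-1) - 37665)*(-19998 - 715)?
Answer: 783054965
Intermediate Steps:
(140*(-1) - 37665)*(-19998 - 715) = (-140 - 37665)*(-20713) = -37805*(-20713) = 783054965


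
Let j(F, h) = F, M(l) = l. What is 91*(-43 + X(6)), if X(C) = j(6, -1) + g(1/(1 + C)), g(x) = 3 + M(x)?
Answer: -3081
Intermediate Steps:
g(x) = 3 + x
X(C) = 9 + 1/(1 + C) (X(C) = 6 + (3 + 1/(1 + C)) = 9 + 1/(1 + C))
91*(-43 + X(6)) = 91*(-43 + (10 + 9*6)/(1 + 6)) = 91*(-43 + (10 + 54)/7) = 91*(-43 + (⅐)*64) = 91*(-43 + 64/7) = 91*(-237/7) = -3081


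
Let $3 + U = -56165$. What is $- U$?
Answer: $56168$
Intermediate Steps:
$U = -56168$ ($U = -3 - 56165 = -56168$)
$- U = \left(-1\right) \left(-56168\right) = 56168$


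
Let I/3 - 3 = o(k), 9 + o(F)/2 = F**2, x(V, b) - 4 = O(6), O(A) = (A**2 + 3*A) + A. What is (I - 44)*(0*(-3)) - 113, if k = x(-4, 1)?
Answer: -113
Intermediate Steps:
O(A) = A**2 + 4*A
x(V, b) = 64 (x(V, b) = 4 + 6*(4 + 6) = 4 + 6*10 = 4 + 60 = 64)
k = 64
o(F) = -18 + 2*F**2
I = 24531 (I = 9 + 3*(-18 + 2*64**2) = 9 + 3*(-18 + 2*4096) = 9 + 3*(-18 + 8192) = 9 + 3*8174 = 9 + 24522 = 24531)
(I - 44)*(0*(-3)) - 113 = (24531 - 44)*(0*(-3)) - 113 = 24487*0 - 113 = 0 - 113 = -113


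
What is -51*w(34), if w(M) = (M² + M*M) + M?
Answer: -119646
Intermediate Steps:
w(M) = M + 2*M² (w(M) = (M² + M²) + M = 2*M² + M = M + 2*M²)
-51*w(34) = -1734*(1 + 2*34) = -1734*(1 + 68) = -1734*69 = -51*2346 = -119646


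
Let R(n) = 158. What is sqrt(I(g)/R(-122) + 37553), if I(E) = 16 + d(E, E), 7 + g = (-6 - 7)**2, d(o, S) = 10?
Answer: 10*sqrt(2343693)/79 ≈ 193.79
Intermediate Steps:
g = 162 (g = -7 + (-6 - 7)**2 = -7 + (-13)**2 = -7 + 169 = 162)
I(E) = 26 (I(E) = 16 + 10 = 26)
sqrt(I(g)/R(-122) + 37553) = sqrt(26/158 + 37553) = sqrt(26*(1/158) + 37553) = sqrt(13/79 + 37553) = sqrt(2966700/79) = 10*sqrt(2343693)/79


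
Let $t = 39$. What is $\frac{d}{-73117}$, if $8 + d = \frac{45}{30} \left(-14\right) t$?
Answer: $\frac{827}{73117} \approx 0.011311$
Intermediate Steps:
$d = -827$ ($d = -8 + \frac{45}{30} \left(-14\right) 39 = -8 + 45 \cdot \frac{1}{30} \left(-14\right) 39 = -8 + \frac{3}{2} \left(-14\right) 39 = -8 - 819 = -827$)
$\frac{d}{-73117} = - \frac{827}{-73117} = \left(-827\right) \left(- \frac{1}{73117}\right) = \frac{827}{73117}$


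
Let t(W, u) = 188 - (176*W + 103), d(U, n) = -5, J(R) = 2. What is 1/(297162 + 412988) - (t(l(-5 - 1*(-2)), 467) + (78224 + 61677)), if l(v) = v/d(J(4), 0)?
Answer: -99336066059/710150 ≈ -1.3988e+5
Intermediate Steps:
l(v) = -v/5 (l(v) = v/(-5) = v*(-⅕) = -v/5)
t(W, u) = 85 - 176*W (t(W, u) = 188 - (103 + 176*W) = 188 + (-103 - 176*W) = 85 - 176*W)
1/(297162 + 412988) - (t(l(-5 - 1*(-2)), 467) + (78224 + 61677)) = 1/(297162 + 412988) - ((85 - (-176)*(-5 - 1*(-2))/5) + (78224 + 61677)) = 1/710150 - ((85 - (-176)*(-5 + 2)/5) + 139901) = 1/710150 - ((85 - (-176)*(-3)/5) + 139901) = 1/710150 - ((85 - 176*⅗) + 139901) = 1/710150 - ((85 - 528/5) + 139901) = 1/710150 - (-103/5 + 139901) = 1/710150 - 1*699402/5 = 1/710150 - 699402/5 = -99336066059/710150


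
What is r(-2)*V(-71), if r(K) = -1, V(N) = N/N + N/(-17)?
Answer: -88/17 ≈ -5.1765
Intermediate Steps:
V(N) = 1 - N/17 (V(N) = 1 + N*(-1/17) = 1 - N/17)
r(-2)*V(-71) = -(1 - 1/17*(-71)) = -(1 + 71/17) = -1*88/17 = -88/17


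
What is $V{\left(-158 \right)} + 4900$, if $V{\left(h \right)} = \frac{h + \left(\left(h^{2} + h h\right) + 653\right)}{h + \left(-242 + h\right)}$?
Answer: $\frac{2683777}{558} \approx 4809.6$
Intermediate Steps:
$V{\left(h \right)} = \frac{653 + h + 2 h^{2}}{-242 + 2 h}$ ($V{\left(h \right)} = \frac{h + \left(\left(h^{2} + h^{2}\right) + 653\right)}{-242 + 2 h} = \frac{h + \left(2 h^{2} + 653\right)}{-242 + 2 h} = \frac{h + \left(653 + 2 h^{2}\right)}{-242 + 2 h} = \frac{653 + h + 2 h^{2}}{-242 + 2 h}$)
$V{\left(-158 \right)} + 4900 = \frac{653 - 158 + 2 \left(-158\right)^{2}}{2 \left(-121 - 158\right)} + 4900 = \frac{653 - 158 + 2 \cdot 24964}{2 \left(-279\right)} + 4900 = \frac{1}{2} \left(- \frac{1}{279}\right) \left(653 - 158 + 49928\right) + 4900 = \frac{1}{2} \left(- \frac{1}{279}\right) 50423 + 4900 = - \frac{50423}{558} + 4900 = \frac{2683777}{558}$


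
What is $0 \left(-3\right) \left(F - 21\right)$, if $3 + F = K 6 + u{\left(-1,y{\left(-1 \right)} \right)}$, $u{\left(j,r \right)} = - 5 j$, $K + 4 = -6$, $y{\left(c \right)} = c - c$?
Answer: $0$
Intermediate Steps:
$y{\left(c \right)} = 0$
$K = -10$ ($K = -4 - 6 = -10$)
$F = -58$ ($F = -3 - 55 = -58$)
$0 \left(-3\right) \left(F - 21\right) = 0 \left(-3\right) \left(-58 - 21\right) = 0 \left(-79\right) = 0$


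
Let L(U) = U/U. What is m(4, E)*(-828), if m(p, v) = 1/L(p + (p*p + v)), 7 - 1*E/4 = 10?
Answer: -828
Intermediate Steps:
E = -12 (E = 28 - 4*10 = 28 - 40 = -12)
L(U) = 1
m(p, v) = 1 (m(p, v) = 1/1 = 1)
m(4, E)*(-828) = 1*(-828) = -828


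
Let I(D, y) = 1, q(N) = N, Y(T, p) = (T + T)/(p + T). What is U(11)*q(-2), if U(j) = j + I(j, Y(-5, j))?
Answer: -24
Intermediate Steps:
Y(T, p) = 2*T/(T + p) (Y(T, p) = (2*T)/(T + p) = 2*T/(T + p))
U(j) = 1 + j (U(j) = j + 1 = 1 + j)
U(11)*q(-2) = (1 + 11)*(-2) = 12*(-2) = -24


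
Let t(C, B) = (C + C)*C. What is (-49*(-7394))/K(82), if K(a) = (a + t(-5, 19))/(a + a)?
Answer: 14854546/33 ≈ 4.5014e+5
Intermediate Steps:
t(C, B) = 2*C**2 (t(C, B) = (2*C)*C = 2*C**2)
K(a) = (50 + a)/(2*a) (K(a) = (a + 2*(-5)**2)/(a + a) = (a + 2*25)/((2*a)) = (a + 50)*(1/(2*a)) = (50 + a)*(1/(2*a)) = (50 + a)/(2*a))
(-49*(-7394))/K(82) = (-49*(-7394))/(((1/2)*(50 + 82)/82)) = 362306/(((1/2)*(1/82)*132)) = 362306/(33/41) = 362306*(41/33) = 14854546/33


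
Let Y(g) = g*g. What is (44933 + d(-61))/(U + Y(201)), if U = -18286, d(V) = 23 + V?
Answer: 8979/4423 ≈ 2.0301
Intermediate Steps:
Y(g) = g²
(44933 + d(-61))/(U + Y(201)) = (44933 + (23 - 61))/(-18286 + 201²) = (44933 - 38)/(-18286 + 40401) = 44895/22115 = 44895*(1/22115) = 8979/4423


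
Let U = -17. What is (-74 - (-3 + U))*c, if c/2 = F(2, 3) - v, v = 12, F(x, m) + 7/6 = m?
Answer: 1098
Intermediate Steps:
F(x, m) = -7/6 + m
c = -61/3 (c = 2*((-7/6 + 3) - 1*12) = 2*(11/6 - 12) = 2*(-61/6) = -61/3 ≈ -20.333)
(-74 - (-3 + U))*c = (-74 - (-3 - 17))*(-61/3) = (-74 - 1*(-20))*(-61/3) = (-74 + 20)*(-61/3) = -54*(-61/3) = 1098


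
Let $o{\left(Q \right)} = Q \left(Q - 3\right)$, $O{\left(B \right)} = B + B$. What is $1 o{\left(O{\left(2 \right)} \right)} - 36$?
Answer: $-32$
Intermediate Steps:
$O{\left(B \right)} = 2 B$
$o{\left(Q \right)} = Q \left(-3 + Q\right)$
$1 o{\left(O{\left(2 \right)} \right)} - 36 = 1 \cdot 2 \cdot 2 \left(-3 + 2 \cdot 2\right) - 36 = 1 \cdot 4 \left(-3 + 4\right) - 36 = 1 \cdot 4 \cdot 1 - 36 = 1 \cdot 4 - 36 = 4 - 36 = -32$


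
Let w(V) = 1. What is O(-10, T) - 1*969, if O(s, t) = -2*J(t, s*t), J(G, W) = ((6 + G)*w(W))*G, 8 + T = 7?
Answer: -959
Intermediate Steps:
T = -1 (T = -8 + 7 = -1)
J(G, W) = G*(6 + G) (J(G, W) = ((6 + G)*1)*G = (6 + G)*G = G*(6 + G))
O(s, t) = -2*t*(6 + t)
O(-10, T) - 1*969 = -2*(-1)*(6 - 1) - 1*969 = -2*(-1)*5 - 969 = 10 - 969 = -959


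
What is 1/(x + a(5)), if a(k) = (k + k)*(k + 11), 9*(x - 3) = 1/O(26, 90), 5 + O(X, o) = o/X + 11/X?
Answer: 261/42517 ≈ 0.0061387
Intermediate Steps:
O(X, o) = -5 + 11/X + o/X (O(X, o) = -5 + (o/X + 11/X) = -5 + (11/X + o/X) = -5 + 11/X + o/X)
x = 757/261 (x = 3 + 1/(9*(((11 + 90 - 5*26)/26))) = 3 + 1/(9*(((11 + 90 - 130)/26))) = 3 + 1/(9*(((1/26)*(-29)))) = 3 + 1/(9*(-29/26)) = 3 + (⅑)*(-26/29) = 3 - 26/261 = 757/261 ≈ 2.9004)
a(k) = 2*k*(11 + k) (a(k) = (2*k)*(11 + k) = 2*k*(11 + k))
1/(x + a(5)) = 1/(757/261 + 2*5*(11 + 5)) = 1/(757/261 + 2*5*16) = 1/(757/261 + 160) = 1/(42517/261) = 261/42517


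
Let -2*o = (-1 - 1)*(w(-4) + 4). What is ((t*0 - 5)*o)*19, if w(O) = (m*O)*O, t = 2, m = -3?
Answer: 4180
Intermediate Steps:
w(O) = -3*O**2 (w(O) = (-3*O)*O = -3*O**2)
o = -44 (o = -(-1 - 1)*(-3*(-4)**2 + 4)/2 = -(-1)*(-3*16 + 4) = -(-1)*(-48 + 4) = -(-1)*(-44) = -1/2*88 = -44)
((t*0 - 5)*o)*19 = ((2*0 - 5)*(-44))*19 = ((0 - 5)*(-44))*19 = -5*(-44)*19 = 220*19 = 4180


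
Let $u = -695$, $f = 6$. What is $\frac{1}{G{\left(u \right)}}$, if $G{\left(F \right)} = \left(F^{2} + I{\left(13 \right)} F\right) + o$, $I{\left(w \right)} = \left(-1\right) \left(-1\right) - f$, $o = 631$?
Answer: $\frac{1}{487131} \approx 2.0528 \cdot 10^{-6}$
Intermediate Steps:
$I{\left(w \right)} = -5$ ($I{\left(w \right)} = \left(-1\right) \left(-1\right) - 6 = 1 - 6 = -5$)
$G{\left(F \right)} = 631 + F^{2} - 5 F$ ($G{\left(F \right)} = \left(F^{2} - 5 F\right) + 631 = 631 + F^{2} - 5 F$)
$\frac{1}{G{\left(u \right)}} = \frac{1}{631 + \left(-695\right)^{2} - -3475} = \frac{1}{631 + 483025 + 3475} = \frac{1}{487131}$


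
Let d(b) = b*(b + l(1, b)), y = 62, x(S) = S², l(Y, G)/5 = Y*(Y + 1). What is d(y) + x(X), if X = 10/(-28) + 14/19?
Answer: 315864985/70756 ≈ 4464.1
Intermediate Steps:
X = 101/266 (X = 10*(-1/28) + 14*(1/19) = -5/14 + 14/19 = 101/266 ≈ 0.37970)
l(Y, G) = 5*Y*(1 + Y) (l(Y, G) = 5*(Y*(Y + 1)) = 5*(Y*(1 + Y)) = 5*Y*(1 + Y))
d(b) = b*(10 + b) (d(b) = b*(b + 5*1*(1 + 1)) = b*(b + 5*1*2) = b*(b + 10) = b*(10 + b))
d(y) + x(X) = 62*(10 + 62) + (101/266)² = 62*72 + 10201/70756 = 4464 + 10201/70756 = 315864985/70756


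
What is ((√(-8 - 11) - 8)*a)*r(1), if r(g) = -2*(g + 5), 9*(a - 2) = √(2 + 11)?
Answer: 4*(8 - I*√19)*(18 + √13)/3 ≈ 230.46 - 125.57*I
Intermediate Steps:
a = 2 + √13/9 (a = 2 + √(2 + 11)/9 = 2 + √13/9 ≈ 2.4006)
r(g) = -10 - 2*g (r(g) = -2*(5 + g) = -10 - 2*g)
((√(-8 - 11) - 8)*a)*r(1) = ((√(-8 - 11) - 8)*(2 + √13/9))*(-10 - 2*1) = ((√(-19) - 8)*(2 + √13/9))*(-10 - 2) = ((I*√19 - 8)*(2 + √13/9))*(-12) = ((-8 + I*√19)*(2 + √13/9))*(-12) = -12*(-8 + I*√19)*(2 + √13/9)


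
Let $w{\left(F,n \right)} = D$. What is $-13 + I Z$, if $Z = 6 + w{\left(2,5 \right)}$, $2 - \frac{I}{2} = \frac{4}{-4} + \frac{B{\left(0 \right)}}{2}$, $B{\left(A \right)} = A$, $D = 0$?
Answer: $23$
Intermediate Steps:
$w{\left(F,n \right)} = 0$
$I = 6$ ($I = 4 - 2 \left(\frac{4}{-4} + \frac{0}{2}\right) = 4 - 2 \left(4 \left(- \frac{1}{4}\right) + 0 \cdot \frac{1}{2}\right) = 4 - 2 \left(-1 + 0\right) = 4 - -2 = 4 + 2 = 6$)
$Z = 6$ ($Z = 6 + 0 = 6$)
$-13 + I Z = -13 + 6 \cdot 6 = -13 + 36 = 23$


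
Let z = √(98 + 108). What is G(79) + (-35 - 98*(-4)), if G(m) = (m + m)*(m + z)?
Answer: 12839 + 158*√206 ≈ 15107.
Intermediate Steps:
z = √206 ≈ 14.353
G(m) = 2*m*(m + √206) (G(m) = (m + m)*(m + √206) = (2*m)*(m + √206) = 2*m*(m + √206))
G(79) + (-35 - 98*(-4)) = 2*79*(79 + √206) + (-35 - 98*(-4)) = (12482 + 158*√206) + (-35 + 392) = (12482 + 158*√206) + 357 = 12839 + 158*√206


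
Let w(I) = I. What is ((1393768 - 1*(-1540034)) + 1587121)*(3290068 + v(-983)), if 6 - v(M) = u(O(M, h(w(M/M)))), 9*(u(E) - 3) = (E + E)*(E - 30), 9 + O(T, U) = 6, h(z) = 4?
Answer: 14874058195227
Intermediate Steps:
O(T, U) = -3 (O(T, U) = -9 + 6 = -3)
u(E) = 3 + 2*E*(-30 + E)/9 (u(E) = 3 + ((E + E)*(E - 30))/9 = 3 + ((2*E)*(-30 + E))/9 = 3 + (2*E*(-30 + E))/9 = 3 + 2*E*(-30 + E)/9)
v(M) = -19 (v(M) = 6 - (3 - 20/3*(-3) + (2/9)*(-3)²) = 6 - (3 + 20 + (2/9)*9) = 6 - (3 + 20 + 2) = 6 - 1*25 = 6 - 25 = -19)
((1393768 - 1*(-1540034)) + 1587121)*(3290068 + v(-983)) = ((1393768 - 1*(-1540034)) + 1587121)*(3290068 - 19) = ((1393768 + 1540034) + 1587121)*3290049 = (2933802 + 1587121)*3290049 = 4520923*3290049 = 14874058195227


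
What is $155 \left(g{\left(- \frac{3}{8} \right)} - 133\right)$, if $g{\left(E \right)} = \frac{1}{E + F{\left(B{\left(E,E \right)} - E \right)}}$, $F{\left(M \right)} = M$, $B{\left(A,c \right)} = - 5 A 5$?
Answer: $- \frac{308977}{15} \approx -20598.0$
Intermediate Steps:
$B{\left(A,c \right)} = - 25 A$
$g{\left(E \right)} = - \frac{1}{25 E}$ ($g{\left(E \right)} = \frac{1}{E - 26 E} = \frac{1}{\left(-25\right) E} = - \frac{1}{25 E}$)
$155 \left(g{\left(- \frac{3}{8} \right)} - 133\right) = 155 \left(- \frac{1}{25 \left(- \frac{3}{8}\right)} - 133\right) = 155 \left(\left(- \frac{1}{25}\right) \left(- \frac{8}{3}\right) - 133\right) = 155 \left(\frac{8}{75} - 133\right) = 155 \left(- \frac{9967}{75}\right) = - \frac{308977}{15}$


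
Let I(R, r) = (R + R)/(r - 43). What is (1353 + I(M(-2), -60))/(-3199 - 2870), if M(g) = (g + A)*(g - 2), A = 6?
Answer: -19913/89301 ≈ -0.22299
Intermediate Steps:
M(g) = (-2 + g)*(6 + g) (M(g) = (g + 6)*(g - 2) = (6 + g)*(-2 + g) = (-2 + g)*(6 + g))
I(R, r) = 2*R/(-43 + r) (I(R, r) = (2*R)/(-43 + r) = 2*R/(-43 + r))
(1353 + I(M(-2), -60))/(-3199 - 2870) = (1353 + 2*(-12 + (-2)² + 4*(-2))/(-43 - 60))/(-3199 - 2870) = (1353 + 2*(-12 + 4 - 8)/(-103))/(-6069) = (1353 + 2*(-16)*(-1/103))*(-1/6069) = (1353 + 32/103)*(-1/6069) = (139391/103)*(-1/6069) = -19913/89301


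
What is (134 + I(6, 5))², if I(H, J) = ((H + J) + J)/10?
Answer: 459684/25 ≈ 18387.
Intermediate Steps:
I(H, J) = J/5 + H/10 (I(H, J) = (H + 2*J)*(⅒) = J/5 + H/10)
(134 + I(6, 5))² = (134 + ((⅕)*5 + (⅒)*6))² = (134 + (1 + ⅗))² = (134 + 8/5)² = (678/5)² = 459684/25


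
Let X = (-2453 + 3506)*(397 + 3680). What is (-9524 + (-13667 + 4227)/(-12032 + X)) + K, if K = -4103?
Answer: -58337864163/4281049 ≈ -13627.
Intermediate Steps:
X = 4293081 (X = 1053*4077 = 4293081)
(-9524 + (-13667 + 4227)/(-12032 + X)) + K = (-9524 + (-13667 + 4227)/(-12032 + 4293081)) - 4103 = (-9524 - 9440/4281049) - 4103 = -40772720116/4281049 - 4103 = -58337864163/4281049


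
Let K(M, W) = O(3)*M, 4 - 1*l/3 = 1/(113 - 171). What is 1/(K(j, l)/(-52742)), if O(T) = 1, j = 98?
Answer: -26371/49 ≈ -538.18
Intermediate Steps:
l = 699/58 (l = 12 - 3/(113 - 171) = 12 - 3/(-58) = 12 - 3*(-1/58) = 12 + 3/58 = 699/58 ≈ 12.052)
K(M, W) = M (K(M, W) = 1*M = M)
1/(K(j, l)/(-52742)) = 1/(98/(-52742)) = 1/(98*(-1/52742)) = 1/(-49/26371) = -26371/49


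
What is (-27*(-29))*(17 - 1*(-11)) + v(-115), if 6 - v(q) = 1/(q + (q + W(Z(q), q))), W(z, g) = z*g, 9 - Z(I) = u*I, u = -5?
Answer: 1422379799/64860 ≈ 21930.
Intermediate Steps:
Z(I) = 9 + 5*I (Z(I) = 9 - (-5)*I = 9 + 5*I)
W(z, g) = g*z
v(q) = 6 - 1/(2*q + q*(9 + 5*q)) (v(q) = 6 - 1/(q + (q + q*(9 + 5*q))) = 6 - 1/(2*q + q*(9 + 5*q)))
(-27*(-29))*(17 - 1*(-11)) + v(-115) = (-27*(-29))*(17 - 1*(-11)) + (-1 + 30*(-115)**2 + 66*(-115))/((-115)*(11 + 5*(-115))) = 783*(17 + 11) - (-1 + 30*13225 - 7590)/(115*(11 - 575)) = 783*28 - 1/115*(-1 + 396750 - 7590)/(-564) = 21924 - 1/115*(-1/564)*389159 = 21924 + 389159/64860 = 1422379799/64860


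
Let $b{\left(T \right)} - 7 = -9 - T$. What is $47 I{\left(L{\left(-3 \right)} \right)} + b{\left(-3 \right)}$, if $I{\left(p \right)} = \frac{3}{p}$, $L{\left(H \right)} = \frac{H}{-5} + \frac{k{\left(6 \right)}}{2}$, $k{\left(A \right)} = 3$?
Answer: $\frac{477}{7} \approx 68.143$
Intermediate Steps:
$L{\left(H \right)} = \frac{3}{2} - \frac{H}{5}$ ($L{\left(H \right)} = \frac{H}{-5} + \frac{3}{2} = H \left(- \frac{1}{5}\right) + 3 \cdot \frac{1}{2} = - \frac{H}{5} + \frac{3}{2} = \frac{3}{2} - \frac{H}{5}$)
$b{\left(T \right)} = -2 - T$ ($b{\left(T \right)} = 7 - \left(9 + T\right) = -2 - T$)
$47 I{\left(L{\left(-3 \right)} \right)} + b{\left(-3 \right)} = 47 \frac{3}{\frac{3}{2} - - \frac{3}{5}} - -1 = 47 \frac{3}{\frac{3}{2} + \frac{3}{5}} + \left(-2 + 3\right) = 47 \frac{3}{\frac{21}{10}} + 1 = 47 \cdot 3 \cdot \frac{10}{21} + 1 = 47 \cdot \frac{10}{7} + 1 = \frac{470}{7} + 1 = \frac{477}{7}$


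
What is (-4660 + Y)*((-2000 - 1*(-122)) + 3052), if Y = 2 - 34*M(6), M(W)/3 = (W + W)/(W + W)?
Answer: -5588240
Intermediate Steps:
M(W) = 3 (M(W) = 3*((W + W)/(W + W)) = 3*((2*W)/((2*W))) = 3*((2*W)*(1/(2*W))) = 3*1 = 3)
Y = -100 (Y = 2 - 34*3 = 2 - 102 = -100)
(-4660 + Y)*((-2000 - 1*(-122)) + 3052) = (-4660 - 100)*((-2000 - 1*(-122)) + 3052) = -4760*((-2000 + 122) + 3052) = -4760*(-1878 + 3052) = -4760*1174 = -5588240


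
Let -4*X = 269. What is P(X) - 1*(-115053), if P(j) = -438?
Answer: 114615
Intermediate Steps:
X = -269/4 (X = -¼*269 = -269/4 ≈ -67.250)
P(X) - 1*(-115053) = -438 - 1*(-115053) = -438 + 115053 = 114615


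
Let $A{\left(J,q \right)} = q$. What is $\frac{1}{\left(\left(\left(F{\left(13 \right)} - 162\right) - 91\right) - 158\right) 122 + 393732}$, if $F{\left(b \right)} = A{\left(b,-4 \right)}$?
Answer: $\frac{1}{343102} \approx 2.9146 \cdot 10^{-6}$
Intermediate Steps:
$F{\left(b \right)} = -4$
$\frac{1}{\left(\left(\left(F{\left(13 \right)} - 162\right) - 91\right) - 158\right) 122 + 393732} = \frac{1}{\left(\left(\left(-4 - 162\right) - 91\right) - 158\right) 122 + 393732} = \frac{1}{\left(\left(-166 - 91\right) - 158\right) 122 + 393732} = \frac{1}{\left(-257 - 158\right) 122 + 393732} = \frac{1}{\left(-415\right) 122 + 393732} = \frac{1}{-50630 + 393732} = \frac{1}{343102}$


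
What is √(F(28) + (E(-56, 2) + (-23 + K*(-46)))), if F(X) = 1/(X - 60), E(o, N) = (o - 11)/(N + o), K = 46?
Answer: I*√11082306/72 ≈ 46.236*I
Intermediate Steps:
E(o, N) = (-11 + o)/(N + o)
F(X) = 1/(-60 + X)
√(F(28) + (E(-56, 2) + (-23 + K*(-46)))) = √(1/(-60 + 28) + ((-11 - 56)/(2 - 56) + (-23 + 46*(-46)))) = √(1/(-32) + (-67/(-54) + (-23 - 2116))) = √(-1/32 + (-1/54*(-67) - 2139)) = √(-1/32 + (67/54 - 2139)) = √(-1/32 - 115439/54) = √(-1847051/864) = I*√11082306/72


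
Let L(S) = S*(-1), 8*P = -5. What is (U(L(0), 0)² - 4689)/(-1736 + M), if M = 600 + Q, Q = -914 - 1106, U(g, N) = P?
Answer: 300071/201984 ≈ 1.4856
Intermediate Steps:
P = -5/8 (P = (⅛)*(-5) = -5/8 ≈ -0.62500)
L(S) = -S
U(g, N) = -5/8
Q = -2020
M = -1420 (M = 600 - 2020 = -1420)
(U(L(0), 0)² - 4689)/(-1736 + M) = ((-5/8)² - 4689)/(-1736 - 1420) = (25/64 - 4689)/(-3156) = -300071/64*(-1/3156) = 300071/201984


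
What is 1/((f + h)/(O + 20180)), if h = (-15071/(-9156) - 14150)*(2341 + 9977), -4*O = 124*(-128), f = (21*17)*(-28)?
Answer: -5264264/37995093619 ≈ -0.00013855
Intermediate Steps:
f = -9996 (f = 357*(-28) = -9996)
O = 3968 (O = -31*(-128) = -¼*(-15872) = 3968)
h = -37992914491/218 (h = (-15071*(-1/9156) - 14150)*12318 = (2153/1308 - 14150)*12318 = -18506047/1308*12318 = -37992914491/218 ≈ -1.7428e+8)
1/((f + h)/(O + 20180)) = 1/((-9996 - 37992914491/218)/(3968 + 20180)) = 1/(-37995093619/218/24148) = 1/(-37995093619/218*1/24148) = 1/(-37995093619/5264264) = -5264264/37995093619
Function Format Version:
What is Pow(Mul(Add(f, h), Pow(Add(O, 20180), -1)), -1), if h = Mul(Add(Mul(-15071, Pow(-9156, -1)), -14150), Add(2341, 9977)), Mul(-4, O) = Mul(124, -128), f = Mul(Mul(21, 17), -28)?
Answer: Rational(-5264264, 37995093619) ≈ -0.00013855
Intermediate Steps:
f = -9996 (f = Mul(357, -28) = -9996)
O = 3968 (O = Mul(Rational(-1, 4), Mul(124, -128)) = Mul(Rational(-1, 4), -15872) = 3968)
h = Rational(-37992914491, 218) (h = Mul(Add(Mul(-15071, Rational(-1, 9156)), -14150), 12318) = Mul(Add(Rational(2153, 1308), -14150), 12318) = Mul(Rational(-18506047, 1308), 12318) = Rational(-37992914491, 218) ≈ -1.7428e+8)
Pow(Mul(Add(f, h), Pow(Add(O, 20180), -1)), -1) = Pow(Mul(Add(-9996, Rational(-37992914491, 218)), Pow(Add(3968, 20180), -1)), -1) = Pow(Mul(Rational(-37995093619, 218), Pow(24148, -1)), -1) = Pow(Mul(Rational(-37995093619, 218), Rational(1, 24148)), -1) = Pow(Rational(-37995093619, 5264264), -1) = Rational(-5264264, 37995093619)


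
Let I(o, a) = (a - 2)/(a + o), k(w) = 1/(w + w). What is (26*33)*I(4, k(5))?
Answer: -16302/41 ≈ -397.61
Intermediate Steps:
k(w) = 1/(2*w)
I(o, a) = (-2 + a)/(a + o)
(26*33)*I(4, k(5)) = (26*33)*((-2 + (½)/5)/((½)/5 + 4)) = 858*((-2 + (½)*(⅕))/((½)*(⅕) + 4)) = 858*((-2 + ⅒)/(⅒ + 4)) = 858*(-19/10/(41/10)) = 858*((10/41)*(-19/10)) = 858*(-19/41) = -16302/41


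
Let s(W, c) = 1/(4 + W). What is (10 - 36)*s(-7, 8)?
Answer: 26/3 ≈ 8.6667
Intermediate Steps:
(10 - 36)*s(-7, 8) = (10 - 36)/(4 - 7) = -26/(-3) = -26*(-1/3) = 26/3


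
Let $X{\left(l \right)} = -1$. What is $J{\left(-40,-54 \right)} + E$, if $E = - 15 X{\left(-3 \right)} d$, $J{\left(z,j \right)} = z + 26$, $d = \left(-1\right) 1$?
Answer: $-29$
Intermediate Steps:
$d = -1$
$J{\left(z,j \right)} = 26 + z$
$E = -15$ ($E = \left(-15\right) \left(-1\right) \left(-1\right) = 15 \left(-1\right) = -15$)
$J{\left(-40,-54 \right)} + E = \left(26 - 40\right) - 15 = -14 - 15 = -29$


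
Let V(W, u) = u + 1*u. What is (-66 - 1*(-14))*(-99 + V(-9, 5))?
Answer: 4628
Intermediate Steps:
V(W, u) = 2*u (V(W, u) = u + u = 2*u)
(-66 - 1*(-14))*(-99 + V(-9, 5)) = (-66 - 1*(-14))*(-99 + 2*5) = (-66 + 14)*(-99 + 10) = -52*(-89) = 4628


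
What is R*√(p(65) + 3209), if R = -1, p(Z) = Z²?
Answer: -3*√826 ≈ -86.221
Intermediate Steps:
R*√(p(65) + 3209) = -√(65² + 3209) = -√(4225 + 3209) = -√7434 = -3*√826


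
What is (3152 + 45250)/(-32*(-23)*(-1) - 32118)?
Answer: -24201/16427 ≈ -1.4732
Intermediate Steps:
(3152 + 45250)/(-32*(-23)*(-1) - 32118) = 48402/(736*(-1) - 32118) = 48402/(-736 - 32118) = 48402/(-32854) = 48402*(-1/32854) = -24201/16427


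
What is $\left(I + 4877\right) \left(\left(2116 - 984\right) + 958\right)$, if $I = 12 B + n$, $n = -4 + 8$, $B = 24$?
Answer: $10803210$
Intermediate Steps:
$n = 4$
$I = 292$ ($I = 12 \cdot 24 + 4 = 288 + 4 = 292$)
$\left(I + 4877\right) \left(\left(2116 - 984\right) + 958\right) = \left(292 + 4877\right) \left(\left(2116 - 984\right) + 958\right) = 5169 \left(\left(2116 - 984\right) + 958\right) = 5169 \left(1132 + 958\right) = 5169 \cdot 2090 = 10803210$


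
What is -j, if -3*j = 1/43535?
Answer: 1/130605 ≈ 7.6567e-6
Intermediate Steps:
j = -1/130605 (j = -1/3/43535 = -1/3*1/43535 = -1/130605 ≈ -7.6567e-6)
-j = -1*(-1/130605) = 1/130605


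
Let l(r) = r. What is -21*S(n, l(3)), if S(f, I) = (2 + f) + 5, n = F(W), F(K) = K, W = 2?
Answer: -189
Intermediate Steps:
n = 2
S(f, I) = 7 + f
-21*S(n, l(3)) = -21*(7 + 2) = -21*9 = -189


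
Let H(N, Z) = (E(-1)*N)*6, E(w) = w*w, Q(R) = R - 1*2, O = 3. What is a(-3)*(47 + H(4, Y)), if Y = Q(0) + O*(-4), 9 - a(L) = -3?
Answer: 852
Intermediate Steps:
Q(R) = -2 + R (Q(R) = R - 2 = -2 + R)
a(L) = 12 (a(L) = 9 - 1*(-3) = 9 + 3 = 12)
Y = -14 (Y = (-2 + 0) + 3*(-4) = -2 - 12 = -14)
E(w) = w**2
H(N, Z) = 6*N (H(N, Z) = ((-1)**2*N)*6 = (1*N)*6 = N*6 = 6*N)
a(-3)*(47 + H(4, Y)) = 12*(47 + 6*4) = 12*(47 + 24) = 12*71 = 852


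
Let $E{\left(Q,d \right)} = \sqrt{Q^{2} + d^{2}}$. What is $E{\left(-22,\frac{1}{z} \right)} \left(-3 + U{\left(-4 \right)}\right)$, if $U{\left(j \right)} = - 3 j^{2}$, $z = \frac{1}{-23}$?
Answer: $- 51 \sqrt{1013} \approx -1623.2$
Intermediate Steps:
$z = - \frac{1}{23} \approx -0.043478$
$E{\left(-22,\frac{1}{z} \right)} \left(-3 + U{\left(-4 \right)}\right) = \sqrt{\left(-22\right)^{2} + \left(\frac{1}{- \frac{1}{23}}\right)^{2}} \left(-3 - 3 \left(-4\right)^{2}\right) = \sqrt{484 + \left(-23\right)^{2}} \left(-3 - 48\right) = \sqrt{484 + 529} \left(-3 - 48\right) = \sqrt{1013} \left(-51\right) = - 51 \sqrt{1013}$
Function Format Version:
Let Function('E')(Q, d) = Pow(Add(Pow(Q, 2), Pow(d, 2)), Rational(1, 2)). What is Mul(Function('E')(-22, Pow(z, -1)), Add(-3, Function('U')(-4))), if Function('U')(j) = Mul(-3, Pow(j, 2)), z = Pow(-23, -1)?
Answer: Mul(-51, Pow(1013, Rational(1, 2))) ≈ -1623.2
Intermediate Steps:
z = Rational(-1, 23) ≈ -0.043478
Mul(Function('E')(-22, Pow(z, -1)), Add(-3, Function('U')(-4))) = Mul(Pow(Add(Pow(-22, 2), Pow(Pow(Rational(-1, 23), -1), 2)), Rational(1, 2)), Add(-3, Mul(-3, Pow(-4, 2)))) = Mul(Pow(Add(484, Pow(-23, 2)), Rational(1, 2)), Add(-3, Mul(-3, 16))) = Mul(Pow(Add(484, 529), Rational(1, 2)), Add(-3, -48)) = Mul(Pow(1013, Rational(1, 2)), -51) = Mul(-51, Pow(1013, Rational(1, 2)))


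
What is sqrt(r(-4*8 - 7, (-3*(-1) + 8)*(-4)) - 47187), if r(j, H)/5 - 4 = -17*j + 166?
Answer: 7*I*sqrt(878) ≈ 207.42*I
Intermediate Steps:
r(j, H) = 850 - 85*j (r(j, H) = 20 + 5*(-17*j + 166) = 20 + 5*(166 - 17*j) = 20 + (830 - 85*j) = 850 - 85*j)
sqrt(r(-4*8 - 7, (-3*(-1) + 8)*(-4)) - 47187) = sqrt((850 - 85*(-4*8 - 7)) - 47187) = sqrt((850 - 85*(-32 - 7)) - 47187) = sqrt((850 - 85*(-39)) - 47187) = sqrt((850 + 3315) - 47187) = sqrt(4165 - 47187) = sqrt(-43022) = 7*I*sqrt(878)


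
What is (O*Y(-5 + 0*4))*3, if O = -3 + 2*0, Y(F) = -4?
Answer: 36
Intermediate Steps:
O = -3 (O = -3 + 0 = -3)
(O*Y(-5 + 0*4))*3 = -3*(-4)*3 = 12*3 = 36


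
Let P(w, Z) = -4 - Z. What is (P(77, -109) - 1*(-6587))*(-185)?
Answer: -1238020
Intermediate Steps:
(P(77, -109) - 1*(-6587))*(-185) = ((-4 - 1*(-109)) - 1*(-6587))*(-185) = ((-4 + 109) + 6587)*(-185) = (105 + 6587)*(-185) = 6692*(-185) = -1238020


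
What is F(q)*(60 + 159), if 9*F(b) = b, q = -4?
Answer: -292/3 ≈ -97.333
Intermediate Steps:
F(b) = b/9
F(q)*(60 + 159) = ((⅑)*(-4))*(60 + 159) = -4/9*219 = -292/3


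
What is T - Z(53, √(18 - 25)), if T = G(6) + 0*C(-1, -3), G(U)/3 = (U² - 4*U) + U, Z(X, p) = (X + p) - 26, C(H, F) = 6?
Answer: 27 - I*√7 ≈ 27.0 - 2.6458*I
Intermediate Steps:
Z(X, p) = -26 + X + p
G(U) = -9*U + 3*U² (G(U) = 3*((U² - 4*U) + U) = 3*(U² - 3*U) = -9*U + 3*U²)
T = 54 (T = 3*6*(-3 + 6) + 0*6 = 3*6*3 + 0 = 54 + 0 = 54)
T - Z(53, √(18 - 25)) = 54 - (-26 + 53 + √(18 - 25)) = 54 - (-26 + 53 + √(-7)) = 54 - (-26 + 53 + I*√7) = 54 - (27 + I*√7) = 54 + (-27 - I*√7) = 27 - I*√7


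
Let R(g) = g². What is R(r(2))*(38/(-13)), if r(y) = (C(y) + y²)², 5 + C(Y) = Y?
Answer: -38/13 ≈ -2.9231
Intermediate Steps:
C(Y) = -5 + Y
r(y) = (-5 + y + y²)² (r(y) = ((-5 + y) + y²)² = (-5 + y + y²)²)
R(r(2))*(38/(-13)) = ((-5 + 2 + 2²)²)²*(38/(-13)) = ((-5 + 2 + 4)²)²*(38*(-1/13)) = (1²)²*(-38/13) = 1²*(-38/13) = 1*(-38/13) = -38/13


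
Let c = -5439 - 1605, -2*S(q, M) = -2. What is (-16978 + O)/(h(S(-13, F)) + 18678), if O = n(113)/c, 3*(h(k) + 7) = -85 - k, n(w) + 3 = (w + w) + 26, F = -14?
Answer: -119593281/131316596 ≈ -0.91072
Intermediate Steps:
n(w) = 23 + 2*w (n(w) = -3 + ((w + w) + 26) = -3 + (2*w + 26) = -3 + (26 + 2*w) = 23 + 2*w)
S(q, M) = 1 (S(q, M) = -½*(-2) = 1)
c = -7044
h(k) = -106/3 - k/3 (h(k) = -7 + (-85 - k)/3 = -7 + (-85/3 - k/3) = -106/3 - k/3)
O = -83/2348 (O = (23 + 2*113)/(-7044) = (23 + 226)*(-1/7044) = 249*(-1/7044) = -83/2348 ≈ -0.035349)
(-16978 + O)/(h(S(-13, F)) + 18678) = (-16978 - 83/2348)/((-106/3 - ⅓*1) + 18678) = -39864427/(2348*((-106/3 - ⅓) + 18678)) = -39864427/(2348*(-107/3 + 18678)) = -39864427/(2348*55927/3) = -39864427/2348*3/55927 = -119593281/131316596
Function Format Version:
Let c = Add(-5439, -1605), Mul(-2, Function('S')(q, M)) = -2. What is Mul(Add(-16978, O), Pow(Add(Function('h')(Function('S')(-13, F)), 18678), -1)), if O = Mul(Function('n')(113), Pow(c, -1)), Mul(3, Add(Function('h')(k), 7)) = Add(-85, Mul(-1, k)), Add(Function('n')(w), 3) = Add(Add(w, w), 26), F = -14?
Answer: Rational(-119593281, 131316596) ≈ -0.91072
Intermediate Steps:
Function('n')(w) = Add(23, Mul(2, w)) (Function('n')(w) = Add(-3, Add(Add(w, w), 26)) = Add(-3, Add(Mul(2, w), 26)) = Add(-3, Add(26, Mul(2, w))) = Add(23, Mul(2, w)))
Function('S')(q, M) = 1 (Function('S')(q, M) = Mul(Rational(-1, 2), -2) = 1)
c = -7044
Function('h')(k) = Add(Rational(-106, 3), Mul(Rational(-1, 3), k)) (Function('h')(k) = Add(-7, Mul(Rational(1, 3), Add(-85, Mul(-1, k)))) = Add(-7, Add(Rational(-85, 3), Mul(Rational(-1, 3), k))) = Add(Rational(-106, 3), Mul(Rational(-1, 3), k)))
O = Rational(-83, 2348) (O = Mul(Add(23, Mul(2, 113)), Pow(-7044, -1)) = Mul(Add(23, 226), Rational(-1, 7044)) = Mul(249, Rational(-1, 7044)) = Rational(-83, 2348) ≈ -0.035349)
Mul(Add(-16978, O), Pow(Add(Function('h')(Function('S')(-13, F)), 18678), -1)) = Mul(Add(-16978, Rational(-83, 2348)), Pow(Add(Add(Rational(-106, 3), Mul(Rational(-1, 3), 1)), 18678), -1)) = Mul(Rational(-39864427, 2348), Pow(Add(Add(Rational(-106, 3), Rational(-1, 3)), 18678), -1)) = Mul(Rational(-39864427, 2348), Pow(Add(Rational(-107, 3), 18678), -1)) = Mul(Rational(-39864427, 2348), Pow(Rational(55927, 3), -1)) = Mul(Rational(-39864427, 2348), Rational(3, 55927)) = Rational(-119593281, 131316596)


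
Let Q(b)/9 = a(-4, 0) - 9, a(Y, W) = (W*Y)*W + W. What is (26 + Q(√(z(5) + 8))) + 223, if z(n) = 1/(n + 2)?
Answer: 168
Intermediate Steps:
a(Y, W) = W + Y*W² (a(Y, W) = Y*W² + W = W + Y*W²)
z(n) = 1/(2 + n)
Q(b) = -81 (Q(b) = 9*(0*(1 + 0*(-4)) - 9) = 9*(0*(1 + 0) - 9) = 9*(0*1 - 9) = 9*(0 - 9) = 9*(-9) = -81)
(26 + Q(√(z(5) + 8))) + 223 = (26 - 81) + 223 = -55 + 223 = 168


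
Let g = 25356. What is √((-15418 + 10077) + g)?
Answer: √20015 ≈ 141.47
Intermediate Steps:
√((-15418 + 10077) + g) = √((-15418 + 10077) + 25356) = √(-5341 + 25356) = √20015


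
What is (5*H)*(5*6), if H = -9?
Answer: -1350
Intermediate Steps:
(5*H)*(5*6) = (5*(-9))*(5*6) = -45*30 = -1350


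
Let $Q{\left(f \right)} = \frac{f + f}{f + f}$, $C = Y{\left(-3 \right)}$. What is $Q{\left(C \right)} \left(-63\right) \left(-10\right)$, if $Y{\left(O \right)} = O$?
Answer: $630$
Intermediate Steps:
$C = -3$
$Q{\left(f \right)} = 1$ ($Q{\left(f \right)} = \frac{2 f}{2 f} = 2 f \frac{1}{2 f} = 1$)
$Q{\left(C \right)} \left(-63\right) \left(-10\right) = 1 \left(-63\right) \left(-10\right) = \left(-63\right) \left(-10\right) = 630$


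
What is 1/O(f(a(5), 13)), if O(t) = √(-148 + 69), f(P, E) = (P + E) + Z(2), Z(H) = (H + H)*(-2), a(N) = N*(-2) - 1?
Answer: -I*√79/79 ≈ -0.11251*I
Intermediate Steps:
a(N) = -1 - 2*N (a(N) = -2*N - 1 = -1 - 2*N)
Z(H) = -4*H (Z(H) = (2*H)*(-2) = -4*H)
f(P, E) = -8 + E + P (f(P, E) = (P + E) - 4*2 = (E + P) - 8 = -8 + E + P)
O(t) = I*√79 (O(t) = √(-79) = I*√79)
1/O(f(a(5), 13)) = 1/(I*√79) = -I*√79/79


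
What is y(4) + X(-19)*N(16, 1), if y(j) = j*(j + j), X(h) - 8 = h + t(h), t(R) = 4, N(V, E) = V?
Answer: -80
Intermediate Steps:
X(h) = 12 + h (X(h) = 8 + (h + 4) = 8 + (4 + h) = 12 + h)
y(j) = 2*j**2 (y(j) = j*(2*j) = 2*j**2)
y(4) + X(-19)*N(16, 1) = 2*4**2 + (12 - 19)*16 = 2*16 - 7*16 = 32 - 112 = -80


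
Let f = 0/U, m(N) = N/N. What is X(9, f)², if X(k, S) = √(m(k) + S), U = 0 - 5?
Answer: 1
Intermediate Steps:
U = -5
m(N) = 1
f = 0 (f = 0/(-5) = 0*(-⅕) = 0)
X(k, S) = √(1 + S)
X(9, f)² = (√(1 + 0))² = (√1)² = 1² = 1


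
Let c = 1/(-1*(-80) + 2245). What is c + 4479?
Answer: 10413676/2325 ≈ 4479.0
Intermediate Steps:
c = 1/2325 (c = 1/(80 + 2245) = 1/2325 ≈ 0.00043011)
c + 4479 = 1/2325 + 4479 = 10413676/2325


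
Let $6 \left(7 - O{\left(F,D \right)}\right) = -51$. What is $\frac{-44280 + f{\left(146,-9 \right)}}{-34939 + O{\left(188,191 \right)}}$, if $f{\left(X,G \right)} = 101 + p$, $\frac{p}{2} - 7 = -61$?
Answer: $\frac{88574}{69847} \approx 1.2681$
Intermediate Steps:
$p = -108$ ($p = 14 + 2 \left(-61\right) = 14 - 122 = -108$)
$f{\left(X,G \right)} = -7$ ($f{\left(X,G \right)} = 101 - 108 = -7$)
$O{\left(F,D \right)} = \frac{31}{2}$ ($O{\left(F,D \right)} = 7 - - \frac{17}{2} = 7 + \frac{17}{2} = \frac{31}{2}$)
$\frac{-44280 + f{\left(146,-9 \right)}}{-34939 + O{\left(188,191 \right)}} = \frac{-44280 - 7}{-34939 + \frac{31}{2}} = - \frac{44287}{- \frac{69847}{2}} = \left(-44287\right) \left(- \frac{2}{69847}\right) = \frac{88574}{69847}$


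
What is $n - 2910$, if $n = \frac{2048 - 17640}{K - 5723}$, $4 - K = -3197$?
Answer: $- \frac{3661714}{1261} \approx -2903.8$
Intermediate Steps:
$K = 3201$ ($K = 4 - -3197 = 4 + 3197 = 3201$)
$n = \frac{7796}{1261}$ ($n = \frac{2048 - 17640}{3201 - 5723} = - \frac{15592}{-2522} = \left(-15592\right) \left(- \frac{1}{2522}\right) = \frac{7796}{1261} \approx 6.1824$)
$n - 2910 = \frac{7796}{1261} - 2910 = - \frac{3661714}{1261}$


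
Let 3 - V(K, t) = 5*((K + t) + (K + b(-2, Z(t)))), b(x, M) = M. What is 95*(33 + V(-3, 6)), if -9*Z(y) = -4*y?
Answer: 6460/3 ≈ 2153.3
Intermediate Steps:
Z(y) = 4*y/9 (Z(y) = -(-4)*y/9 = 4*y/9)
V(K, t) = 3 - 10*K - 65*t/9 (V(K, t) = 3 - 5*((K + t) + (K + 4*t/9)) = 3 - 5*(2*K + 13*t/9) = 3 - (10*K + 65*t/9) = 3 + (-10*K - 65*t/9) = 3 - 10*K - 65*t/9)
95*(33 + V(-3, 6)) = 95*(33 + (3 - 10*(-3) - 65/9*6)) = 95*(33 + (3 + 30 - 130/3)) = 95*(33 - 31/3) = 95*(68/3) = 6460/3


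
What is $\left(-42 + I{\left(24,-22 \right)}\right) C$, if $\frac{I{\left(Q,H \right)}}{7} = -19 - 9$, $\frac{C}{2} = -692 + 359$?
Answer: $158508$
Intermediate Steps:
$C = -666$ ($C = 2 \left(-692 + 359\right) = 2 \left(-333\right) = -666$)
$I{\left(Q,H \right)} = -196$ ($I{\left(Q,H \right)} = 7 \left(-19 - 9\right) = 7 \left(-28\right) = -196$)
$\left(-42 + I{\left(24,-22 \right)}\right) C = \left(-42 - 196\right) \left(-666\right) = \left(-238\right) \left(-666\right) = 158508$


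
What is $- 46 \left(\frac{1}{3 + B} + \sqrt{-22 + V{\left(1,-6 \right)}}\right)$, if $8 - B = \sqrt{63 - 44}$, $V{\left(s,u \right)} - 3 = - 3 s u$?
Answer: $- \frac{253}{51} - 46 i - \frac{23 \sqrt{19}}{51} \approx -6.9266 - 46.0 i$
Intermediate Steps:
$V{\left(s,u \right)} = 3 - 3 s u$ ($V{\left(s,u \right)} = 3 + - 3 s u = 3 - 3 s u$)
$B = 8 - \sqrt{19}$ ($B = 8 - \sqrt{63 - 44} = 8 - \sqrt{19} \approx 3.6411$)
$- 46 \left(\frac{1}{3 + B} + \sqrt{-22 + V{\left(1,-6 \right)}}\right) = - 46 \left(\frac{1}{3 + \left(8 - \sqrt{19}\right)} + \sqrt{-22 - \left(-3 + 3 \left(-6\right)\right)}\right) = - 46 \left(\frac{1}{11 - \sqrt{19}} + \sqrt{-22 + \left(3 + 18\right)}\right) = - 46 \left(\frac{1}{11 - \sqrt{19}} + \sqrt{-22 + 21}\right) = - 46 \left(\frac{1}{11 - \sqrt{19}} + \sqrt{-1}\right) = - 46 \left(\frac{1}{11 - \sqrt{19}} + i\right) = - 46 \left(i + \frac{1}{11 - \sqrt{19}}\right) = - 46 i - \frac{46}{11 - \sqrt{19}}$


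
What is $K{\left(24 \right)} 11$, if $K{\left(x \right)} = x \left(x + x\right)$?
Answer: $12672$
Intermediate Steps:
$K{\left(x \right)} = 2 x^{2}$ ($K{\left(x \right)} = x 2 x = 2 x^{2}$)
$K{\left(24 \right)} 11 = 2 \cdot 24^{2} \cdot 11 = 2 \cdot 576 \cdot 11 = 1152 \cdot 11 = 12672$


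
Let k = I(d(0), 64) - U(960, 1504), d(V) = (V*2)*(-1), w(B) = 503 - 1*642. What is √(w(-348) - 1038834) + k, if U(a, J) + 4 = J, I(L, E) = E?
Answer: -1436 + I*√1038973 ≈ -1436.0 + 1019.3*I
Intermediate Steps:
w(B) = -139 (w(B) = 503 - 642 = -139)
d(V) = -2*V (d(V) = (2*V)*(-1) = -2*V)
U(a, J) = -4 + J
k = -1436 (k = 64 - (-4 + 1504) = 64 - 1*1500 = 64 - 1500 = -1436)
√(w(-348) - 1038834) + k = √(-139 - 1038834) - 1436 = √(-1038973) - 1436 = I*√1038973 - 1436 = -1436 + I*√1038973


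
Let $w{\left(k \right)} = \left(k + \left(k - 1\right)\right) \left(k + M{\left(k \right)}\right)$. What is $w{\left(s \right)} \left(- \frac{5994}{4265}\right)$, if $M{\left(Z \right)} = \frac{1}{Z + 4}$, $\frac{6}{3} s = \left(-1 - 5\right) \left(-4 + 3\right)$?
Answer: $- \frac{131868}{5971} \approx -22.085$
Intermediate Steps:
$s = 3$ ($s = \frac{\left(-1 - 5\right) \left(-4 + 3\right)}{2} = \frac{\left(-6\right) \left(-1\right)}{2} = \frac{1}{2} \cdot 6 = 3$)
$M{\left(Z \right)} = \frac{1}{4 + Z}$
$w{\left(k \right)} = \left(-1 + 2 k\right) \left(k + \frac{1}{4 + k}\right)$ ($w{\left(k \right)} = \left(k + \left(k - 1\right)\right) \left(k + \frac{1}{4 + k}\right) = \left(k + \left(-1 + k\right)\right) \left(k + \frac{1}{4 + k}\right) = \left(-1 + 2 k\right) \left(k + \frac{1}{4 + k}\right)$)
$w{\left(s \right)} \left(- \frac{5994}{4265}\right) = \frac{-1 + 2 \cdot 3 + 3 \left(-1 + 2 \cdot 3\right) \left(4 + 3\right)}{4 + 3} \left(- \frac{5994}{4265}\right) = \frac{-1 + 6 + 3 \left(-1 + 6\right) 7}{7} \left(\left(-5994\right) \frac{1}{4265}\right) = \frac{-1 + 6 + 3 \cdot 5 \cdot 7}{7} \left(- \frac{5994}{4265}\right) = \frac{-1 + 6 + 105}{7} \left(- \frac{5994}{4265}\right) = \frac{1}{7} \cdot 110 \left(- \frac{5994}{4265}\right) = \frac{110}{7} \left(- \frac{5994}{4265}\right) = - \frac{131868}{5971}$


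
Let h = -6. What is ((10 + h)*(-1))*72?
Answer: -288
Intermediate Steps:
((10 + h)*(-1))*72 = ((10 - 6)*(-1))*72 = (4*(-1))*72 = -4*72 = -288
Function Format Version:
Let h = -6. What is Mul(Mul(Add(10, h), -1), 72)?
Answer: -288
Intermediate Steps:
Mul(Mul(Add(10, h), -1), 72) = Mul(Mul(Add(10, -6), -1), 72) = Mul(Mul(4, -1), 72) = Mul(-4, 72) = -288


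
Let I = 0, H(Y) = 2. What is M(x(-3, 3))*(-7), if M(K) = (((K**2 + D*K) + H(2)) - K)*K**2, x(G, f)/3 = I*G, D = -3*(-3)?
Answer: 0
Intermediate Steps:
D = 9
x(G, f) = 0 (x(G, f) = 3*(0*G) = 3*0 = 0)
M(K) = K**2*(2 + K**2 + 8*K) (M(K) = (((K**2 + 9*K) + 2) - K)*K**2 = ((2 + K**2 + 9*K) - K)*K**2 = (2 + K**2 + 8*K)*K**2 = K**2*(2 + K**2 + 8*K))
M(x(-3, 3))*(-7) = (0**2*(2 + 0**2 + 8*0))*(-7) = (0*(2 + 0 + 0))*(-7) = (0*2)*(-7) = 0*(-7) = 0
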